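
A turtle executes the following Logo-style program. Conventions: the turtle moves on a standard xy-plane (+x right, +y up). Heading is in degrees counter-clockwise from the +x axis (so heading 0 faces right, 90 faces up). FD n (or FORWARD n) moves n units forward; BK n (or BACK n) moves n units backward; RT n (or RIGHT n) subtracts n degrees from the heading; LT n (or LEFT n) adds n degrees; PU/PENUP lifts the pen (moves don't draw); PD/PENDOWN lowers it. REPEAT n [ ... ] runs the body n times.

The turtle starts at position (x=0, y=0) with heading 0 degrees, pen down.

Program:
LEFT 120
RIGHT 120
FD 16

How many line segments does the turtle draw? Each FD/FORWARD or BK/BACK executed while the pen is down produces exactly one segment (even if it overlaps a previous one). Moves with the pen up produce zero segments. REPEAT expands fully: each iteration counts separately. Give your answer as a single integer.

Answer: 1

Derivation:
Executing turtle program step by step:
Start: pos=(0,0), heading=0, pen down
LT 120: heading 0 -> 120
RT 120: heading 120 -> 0
FD 16: (0,0) -> (16,0) [heading=0, draw]
Final: pos=(16,0), heading=0, 1 segment(s) drawn
Segments drawn: 1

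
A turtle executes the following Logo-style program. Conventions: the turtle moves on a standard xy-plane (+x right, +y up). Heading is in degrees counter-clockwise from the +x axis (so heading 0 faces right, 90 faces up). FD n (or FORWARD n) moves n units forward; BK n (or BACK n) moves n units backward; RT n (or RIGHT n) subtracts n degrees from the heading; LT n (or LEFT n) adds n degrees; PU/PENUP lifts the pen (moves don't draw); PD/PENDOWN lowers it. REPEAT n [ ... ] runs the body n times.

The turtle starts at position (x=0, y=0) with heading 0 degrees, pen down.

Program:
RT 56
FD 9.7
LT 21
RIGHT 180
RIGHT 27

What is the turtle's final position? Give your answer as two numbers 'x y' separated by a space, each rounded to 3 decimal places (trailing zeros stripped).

Answer: 5.424 -8.042

Derivation:
Executing turtle program step by step:
Start: pos=(0,0), heading=0, pen down
RT 56: heading 0 -> 304
FD 9.7: (0,0) -> (5.424,-8.042) [heading=304, draw]
LT 21: heading 304 -> 325
RT 180: heading 325 -> 145
RT 27: heading 145 -> 118
Final: pos=(5.424,-8.042), heading=118, 1 segment(s) drawn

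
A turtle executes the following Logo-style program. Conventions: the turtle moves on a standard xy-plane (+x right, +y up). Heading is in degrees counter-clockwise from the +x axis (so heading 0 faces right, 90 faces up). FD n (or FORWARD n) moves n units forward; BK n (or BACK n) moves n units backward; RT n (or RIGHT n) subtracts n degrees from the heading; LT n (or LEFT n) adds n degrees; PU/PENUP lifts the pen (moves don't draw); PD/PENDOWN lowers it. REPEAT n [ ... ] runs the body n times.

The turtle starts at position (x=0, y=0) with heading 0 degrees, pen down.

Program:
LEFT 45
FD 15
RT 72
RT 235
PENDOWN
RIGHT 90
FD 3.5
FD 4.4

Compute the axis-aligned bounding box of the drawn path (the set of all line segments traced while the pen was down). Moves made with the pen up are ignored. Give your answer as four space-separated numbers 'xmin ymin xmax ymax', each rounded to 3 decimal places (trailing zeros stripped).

Executing turtle program step by step:
Start: pos=(0,0), heading=0, pen down
LT 45: heading 0 -> 45
FD 15: (0,0) -> (10.607,10.607) [heading=45, draw]
RT 72: heading 45 -> 333
RT 235: heading 333 -> 98
PD: pen down
RT 90: heading 98 -> 8
FD 3.5: (10.607,10.607) -> (14.073,11.094) [heading=8, draw]
FD 4.4: (14.073,11.094) -> (18.43,11.706) [heading=8, draw]
Final: pos=(18.43,11.706), heading=8, 3 segment(s) drawn

Segment endpoints: x in {0, 10.607, 14.073, 18.43}, y in {0, 10.607, 11.094, 11.706}
xmin=0, ymin=0, xmax=18.43, ymax=11.706

Answer: 0 0 18.43 11.706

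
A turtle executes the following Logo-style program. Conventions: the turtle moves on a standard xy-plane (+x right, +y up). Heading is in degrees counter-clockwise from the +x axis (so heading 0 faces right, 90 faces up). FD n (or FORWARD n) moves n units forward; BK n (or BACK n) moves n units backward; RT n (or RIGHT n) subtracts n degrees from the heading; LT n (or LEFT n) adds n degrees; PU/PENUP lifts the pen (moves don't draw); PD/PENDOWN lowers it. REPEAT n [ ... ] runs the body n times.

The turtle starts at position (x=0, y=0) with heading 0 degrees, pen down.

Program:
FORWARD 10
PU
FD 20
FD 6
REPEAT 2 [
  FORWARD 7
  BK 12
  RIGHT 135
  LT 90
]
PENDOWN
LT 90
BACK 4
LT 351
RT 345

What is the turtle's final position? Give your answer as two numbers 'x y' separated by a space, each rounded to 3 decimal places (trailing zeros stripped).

Executing turtle program step by step:
Start: pos=(0,0), heading=0, pen down
FD 10: (0,0) -> (10,0) [heading=0, draw]
PU: pen up
FD 20: (10,0) -> (30,0) [heading=0, move]
FD 6: (30,0) -> (36,0) [heading=0, move]
REPEAT 2 [
  -- iteration 1/2 --
  FD 7: (36,0) -> (43,0) [heading=0, move]
  BK 12: (43,0) -> (31,0) [heading=0, move]
  RT 135: heading 0 -> 225
  LT 90: heading 225 -> 315
  -- iteration 2/2 --
  FD 7: (31,0) -> (35.95,-4.95) [heading=315, move]
  BK 12: (35.95,-4.95) -> (27.464,3.536) [heading=315, move]
  RT 135: heading 315 -> 180
  LT 90: heading 180 -> 270
]
PD: pen down
LT 90: heading 270 -> 0
BK 4: (27.464,3.536) -> (23.464,3.536) [heading=0, draw]
LT 351: heading 0 -> 351
RT 345: heading 351 -> 6
Final: pos=(23.464,3.536), heading=6, 2 segment(s) drawn

Answer: 23.464 3.536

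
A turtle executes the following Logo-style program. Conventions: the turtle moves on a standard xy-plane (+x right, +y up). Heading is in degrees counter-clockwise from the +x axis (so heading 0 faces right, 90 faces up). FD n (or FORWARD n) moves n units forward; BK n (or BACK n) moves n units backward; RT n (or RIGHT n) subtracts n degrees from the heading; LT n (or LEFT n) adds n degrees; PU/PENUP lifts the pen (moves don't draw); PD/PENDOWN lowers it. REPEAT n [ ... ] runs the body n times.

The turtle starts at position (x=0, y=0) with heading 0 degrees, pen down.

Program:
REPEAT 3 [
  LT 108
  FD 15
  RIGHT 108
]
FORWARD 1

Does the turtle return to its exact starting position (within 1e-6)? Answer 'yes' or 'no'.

Answer: no

Derivation:
Executing turtle program step by step:
Start: pos=(0,0), heading=0, pen down
REPEAT 3 [
  -- iteration 1/3 --
  LT 108: heading 0 -> 108
  FD 15: (0,0) -> (-4.635,14.266) [heading=108, draw]
  RT 108: heading 108 -> 0
  -- iteration 2/3 --
  LT 108: heading 0 -> 108
  FD 15: (-4.635,14.266) -> (-9.271,28.532) [heading=108, draw]
  RT 108: heading 108 -> 0
  -- iteration 3/3 --
  LT 108: heading 0 -> 108
  FD 15: (-9.271,28.532) -> (-13.906,42.798) [heading=108, draw]
  RT 108: heading 108 -> 0
]
FD 1: (-13.906,42.798) -> (-12.906,42.798) [heading=0, draw]
Final: pos=(-12.906,42.798), heading=0, 4 segment(s) drawn

Start position: (0, 0)
Final position: (-12.906, 42.798)
Distance = 44.701; >= 1e-6 -> NOT closed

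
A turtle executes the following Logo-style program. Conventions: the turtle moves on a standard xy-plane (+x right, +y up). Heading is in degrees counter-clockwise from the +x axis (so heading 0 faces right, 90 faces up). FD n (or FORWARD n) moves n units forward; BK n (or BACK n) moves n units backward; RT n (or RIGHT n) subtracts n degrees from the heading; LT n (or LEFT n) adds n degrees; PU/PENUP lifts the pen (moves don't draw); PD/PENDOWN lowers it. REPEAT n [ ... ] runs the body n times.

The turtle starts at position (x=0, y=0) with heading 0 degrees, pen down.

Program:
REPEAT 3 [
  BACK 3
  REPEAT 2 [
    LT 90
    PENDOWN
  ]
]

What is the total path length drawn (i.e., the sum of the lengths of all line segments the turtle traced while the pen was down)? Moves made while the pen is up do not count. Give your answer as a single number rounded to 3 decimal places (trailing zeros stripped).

Answer: 9

Derivation:
Executing turtle program step by step:
Start: pos=(0,0), heading=0, pen down
REPEAT 3 [
  -- iteration 1/3 --
  BK 3: (0,0) -> (-3,0) [heading=0, draw]
  REPEAT 2 [
    -- iteration 1/2 --
    LT 90: heading 0 -> 90
    PD: pen down
    -- iteration 2/2 --
    LT 90: heading 90 -> 180
    PD: pen down
  ]
  -- iteration 2/3 --
  BK 3: (-3,0) -> (0,0) [heading=180, draw]
  REPEAT 2 [
    -- iteration 1/2 --
    LT 90: heading 180 -> 270
    PD: pen down
    -- iteration 2/2 --
    LT 90: heading 270 -> 0
    PD: pen down
  ]
  -- iteration 3/3 --
  BK 3: (0,0) -> (-3,0) [heading=0, draw]
  REPEAT 2 [
    -- iteration 1/2 --
    LT 90: heading 0 -> 90
    PD: pen down
    -- iteration 2/2 --
    LT 90: heading 90 -> 180
    PD: pen down
  ]
]
Final: pos=(-3,0), heading=180, 3 segment(s) drawn

Segment lengths:
  seg 1: (0,0) -> (-3,0), length = 3
  seg 2: (-3,0) -> (0,0), length = 3
  seg 3: (0,0) -> (-3,0), length = 3
Total = 9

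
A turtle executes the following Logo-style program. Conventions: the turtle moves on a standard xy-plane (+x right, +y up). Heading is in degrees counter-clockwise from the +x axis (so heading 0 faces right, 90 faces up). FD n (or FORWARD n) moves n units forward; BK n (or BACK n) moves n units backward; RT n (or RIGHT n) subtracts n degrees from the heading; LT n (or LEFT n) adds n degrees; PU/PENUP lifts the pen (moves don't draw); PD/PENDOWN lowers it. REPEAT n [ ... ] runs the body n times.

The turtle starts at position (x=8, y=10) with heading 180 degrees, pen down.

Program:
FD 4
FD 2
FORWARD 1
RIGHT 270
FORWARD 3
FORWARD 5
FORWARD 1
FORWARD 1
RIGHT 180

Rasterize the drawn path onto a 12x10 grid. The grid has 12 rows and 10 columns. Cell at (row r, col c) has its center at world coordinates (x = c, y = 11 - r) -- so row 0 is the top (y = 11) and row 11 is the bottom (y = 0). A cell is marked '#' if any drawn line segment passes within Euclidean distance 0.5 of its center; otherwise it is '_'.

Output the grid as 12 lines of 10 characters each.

Segment 0: (8,10) -> (4,10)
Segment 1: (4,10) -> (2,10)
Segment 2: (2,10) -> (1,10)
Segment 3: (1,10) -> (1,7)
Segment 4: (1,7) -> (1,2)
Segment 5: (1,2) -> (1,1)
Segment 6: (1,1) -> (1,0)

Answer: __________
_########_
_#________
_#________
_#________
_#________
_#________
_#________
_#________
_#________
_#________
_#________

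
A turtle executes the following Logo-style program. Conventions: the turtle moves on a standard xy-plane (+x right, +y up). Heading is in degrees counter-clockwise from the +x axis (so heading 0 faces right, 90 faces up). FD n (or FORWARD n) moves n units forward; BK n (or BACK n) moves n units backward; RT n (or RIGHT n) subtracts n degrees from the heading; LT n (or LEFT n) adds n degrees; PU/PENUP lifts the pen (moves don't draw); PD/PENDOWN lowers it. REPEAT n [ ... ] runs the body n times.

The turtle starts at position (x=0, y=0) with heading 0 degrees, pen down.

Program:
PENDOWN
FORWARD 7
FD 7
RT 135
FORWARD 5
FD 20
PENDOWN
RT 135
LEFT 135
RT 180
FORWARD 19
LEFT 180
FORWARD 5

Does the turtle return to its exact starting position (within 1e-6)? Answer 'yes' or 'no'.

Executing turtle program step by step:
Start: pos=(0,0), heading=0, pen down
PD: pen down
FD 7: (0,0) -> (7,0) [heading=0, draw]
FD 7: (7,0) -> (14,0) [heading=0, draw]
RT 135: heading 0 -> 225
FD 5: (14,0) -> (10.464,-3.536) [heading=225, draw]
FD 20: (10.464,-3.536) -> (-3.678,-17.678) [heading=225, draw]
PD: pen down
RT 135: heading 225 -> 90
LT 135: heading 90 -> 225
RT 180: heading 225 -> 45
FD 19: (-3.678,-17.678) -> (9.757,-4.243) [heading=45, draw]
LT 180: heading 45 -> 225
FD 5: (9.757,-4.243) -> (6.222,-7.778) [heading=225, draw]
Final: pos=(6.222,-7.778), heading=225, 6 segment(s) drawn

Start position: (0, 0)
Final position: (6.222, -7.778)
Distance = 9.96; >= 1e-6 -> NOT closed

Answer: no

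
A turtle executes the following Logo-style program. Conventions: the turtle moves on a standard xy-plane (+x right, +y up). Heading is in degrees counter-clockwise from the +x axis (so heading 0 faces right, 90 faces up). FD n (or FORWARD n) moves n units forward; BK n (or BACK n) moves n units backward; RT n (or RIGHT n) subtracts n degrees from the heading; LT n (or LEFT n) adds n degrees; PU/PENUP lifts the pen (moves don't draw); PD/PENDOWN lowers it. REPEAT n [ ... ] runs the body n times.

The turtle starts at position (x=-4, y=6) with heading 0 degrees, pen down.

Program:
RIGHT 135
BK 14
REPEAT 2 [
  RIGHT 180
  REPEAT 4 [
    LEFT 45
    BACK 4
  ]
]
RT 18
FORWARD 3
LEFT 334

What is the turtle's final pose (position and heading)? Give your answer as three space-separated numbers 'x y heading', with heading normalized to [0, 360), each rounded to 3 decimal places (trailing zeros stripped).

Executing turtle program step by step:
Start: pos=(-4,6), heading=0, pen down
RT 135: heading 0 -> 225
BK 14: (-4,6) -> (5.899,15.899) [heading=225, draw]
REPEAT 2 [
  -- iteration 1/2 --
  RT 180: heading 225 -> 45
  REPEAT 4 [
    -- iteration 1/4 --
    LT 45: heading 45 -> 90
    BK 4: (5.899,15.899) -> (5.899,11.899) [heading=90, draw]
    -- iteration 2/4 --
    LT 45: heading 90 -> 135
    BK 4: (5.899,11.899) -> (8.728,9.071) [heading=135, draw]
    -- iteration 3/4 --
    LT 45: heading 135 -> 180
    BK 4: (8.728,9.071) -> (12.728,9.071) [heading=180, draw]
    -- iteration 4/4 --
    LT 45: heading 180 -> 225
    BK 4: (12.728,9.071) -> (15.556,11.899) [heading=225, draw]
  ]
  -- iteration 2/2 --
  RT 180: heading 225 -> 45
  REPEAT 4 [
    -- iteration 1/4 --
    LT 45: heading 45 -> 90
    BK 4: (15.556,11.899) -> (15.556,7.899) [heading=90, draw]
    -- iteration 2/4 --
    LT 45: heading 90 -> 135
    BK 4: (15.556,7.899) -> (18.385,5.071) [heading=135, draw]
    -- iteration 3/4 --
    LT 45: heading 135 -> 180
    BK 4: (18.385,5.071) -> (22.385,5.071) [heading=180, draw]
    -- iteration 4/4 --
    LT 45: heading 180 -> 225
    BK 4: (22.385,5.071) -> (25.213,7.899) [heading=225, draw]
  ]
]
RT 18: heading 225 -> 207
FD 3: (25.213,7.899) -> (22.54,6.538) [heading=207, draw]
LT 334: heading 207 -> 181
Final: pos=(22.54,6.538), heading=181, 10 segment(s) drawn

Answer: 22.54 6.538 181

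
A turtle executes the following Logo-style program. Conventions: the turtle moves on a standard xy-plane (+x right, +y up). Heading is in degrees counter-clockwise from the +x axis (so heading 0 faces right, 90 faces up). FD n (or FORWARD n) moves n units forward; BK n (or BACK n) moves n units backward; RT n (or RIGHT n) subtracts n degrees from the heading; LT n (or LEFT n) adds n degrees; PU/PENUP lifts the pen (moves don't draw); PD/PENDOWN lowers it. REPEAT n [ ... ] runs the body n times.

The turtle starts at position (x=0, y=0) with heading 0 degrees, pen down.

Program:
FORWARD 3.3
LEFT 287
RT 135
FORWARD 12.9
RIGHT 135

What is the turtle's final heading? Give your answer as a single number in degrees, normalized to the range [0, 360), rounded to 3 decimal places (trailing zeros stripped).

Executing turtle program step by step:
Start: pos=(0,0), heading=0, pen down
FD 3.3: (0,0) -> (3.3,0) [heading=0, draw]
LT 287: heading 0 -> 287
RT 135: heading 287 -> 152
FD 12.9: (3.3,0) -> (-8.09,6.056) [heading=152, draw]
RT 135: heading 152 -> 17
Final: pos=(-8.09,6.056), heading=17, 2 segment(s) drawn

Answer: 17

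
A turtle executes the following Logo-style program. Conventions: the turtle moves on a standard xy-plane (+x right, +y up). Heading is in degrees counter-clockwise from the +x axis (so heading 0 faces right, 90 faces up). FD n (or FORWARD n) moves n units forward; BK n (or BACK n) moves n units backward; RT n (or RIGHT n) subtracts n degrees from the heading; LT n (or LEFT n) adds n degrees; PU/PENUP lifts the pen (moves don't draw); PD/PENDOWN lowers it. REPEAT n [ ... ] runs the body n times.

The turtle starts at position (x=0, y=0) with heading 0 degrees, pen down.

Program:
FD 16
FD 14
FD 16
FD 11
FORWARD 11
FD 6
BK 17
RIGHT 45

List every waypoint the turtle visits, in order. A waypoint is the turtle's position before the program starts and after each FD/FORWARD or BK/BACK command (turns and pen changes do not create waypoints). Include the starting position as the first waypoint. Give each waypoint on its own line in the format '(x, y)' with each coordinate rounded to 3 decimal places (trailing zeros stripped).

Executing turtle program step by step:
Start: pos=(0,0), heading=0, pen down
FD 16: (0,0) -> (16,0) [heading=0, draw]
FD 14: (16,0) -> (30,0) [heading=0, draw]
FD 16: (30,0) -> (46,0) [heading=0, draw]
FD 11: (46,0) -> (57,0) [heading=0, draw]
FD 11: (57,0) -> (68,0) [heading=0, draw]
FD 6: (68,0) -> (74,0) [heading=0, draw]
BK 17: (74,0) -> (57,0) [heading=0, draw]
RT 45: heading 0 -> 315
Final: pos=(57,0), heading=315, 7 segment(s) drawn
Waypoints (8 total):
(0, 0)
(16, 0)
(30, 0)
(46, 0)
(57, 0)
(68, 0)
(74, 0)
(57, 0)

Answer: (0, 0)
(16, 0)
(30, 0)
(46, 0)
(57, 0)
(68, 0)
(74, 0)
(57, 0)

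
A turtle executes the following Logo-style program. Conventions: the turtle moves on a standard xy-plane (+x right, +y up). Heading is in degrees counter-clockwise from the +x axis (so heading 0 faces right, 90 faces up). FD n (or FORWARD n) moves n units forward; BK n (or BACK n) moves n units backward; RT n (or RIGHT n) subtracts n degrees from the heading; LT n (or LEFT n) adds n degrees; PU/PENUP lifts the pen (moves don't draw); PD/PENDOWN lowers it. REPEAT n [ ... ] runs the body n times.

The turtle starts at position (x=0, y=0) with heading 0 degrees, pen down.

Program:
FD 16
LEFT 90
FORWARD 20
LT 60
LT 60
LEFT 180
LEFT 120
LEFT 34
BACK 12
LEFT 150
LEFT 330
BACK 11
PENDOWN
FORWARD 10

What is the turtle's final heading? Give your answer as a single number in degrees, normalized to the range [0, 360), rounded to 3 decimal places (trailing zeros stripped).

Executing turtle program step by step:
Start: pos=(0,0), heading=0, pen down
FD 16: (0,0) -> (16,0) [heading=0, draw]
LT 90: heading 0 -> 90
FD 20: (16,0) -> (16,20) [heading=90, draw]
LT 60: heading 90 -> 150
LT 60: heading 150 -> 210
LT 180: heading 210 -> 30
LT 120: heading 30 -> 150
LT 34: heading 150 -> 184
BK 12: (16,20) -> (27.971,20.837) [heading=184, draw]
LT 150: heading 184 -> 334
LT 330: heading 334 -> 304
BK 11: (27.971,20.837) -> (21.82,29.956) [heading=304, draw]
PD: pen down
FD 10: (21.82,29.956) -> (27.412,21.666) [heading=304, draw]
Final: pos=(27.412,21.666), heading=304, 5 segment(s) drawn

Answer: 304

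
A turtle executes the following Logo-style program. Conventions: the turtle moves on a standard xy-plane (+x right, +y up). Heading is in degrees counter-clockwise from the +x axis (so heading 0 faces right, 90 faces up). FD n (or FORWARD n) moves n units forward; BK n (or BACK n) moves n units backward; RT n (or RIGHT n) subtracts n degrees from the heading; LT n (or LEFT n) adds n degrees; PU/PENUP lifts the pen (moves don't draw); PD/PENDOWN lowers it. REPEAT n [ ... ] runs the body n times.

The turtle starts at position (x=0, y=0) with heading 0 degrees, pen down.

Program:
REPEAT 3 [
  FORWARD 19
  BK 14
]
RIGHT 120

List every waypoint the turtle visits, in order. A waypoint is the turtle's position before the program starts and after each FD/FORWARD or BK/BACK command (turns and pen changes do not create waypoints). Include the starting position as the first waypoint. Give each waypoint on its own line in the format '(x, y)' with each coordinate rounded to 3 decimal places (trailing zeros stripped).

Answer: (0, 0)
(19, 0)
(5, 0)
(24, 0)
(10, 0)
(29, 0)
(15, 0)

Derivation:
Executing turtle program step by step:
Start: pos=(0,0), heading=0, pen down
REPEAT 3 [
  -- iteration 1/3 --
  FD 19: (0,0) -> (19,0) [heading=0, draw]
  BK 14: (19,0) -> (5,0) [heading=0, draw]
  -- iteration 2/3 --
  FD 19: (5,0) -> (24,0) [heading=0, draw]
  BK 14: (24,0) -> (10,0) [heading=0, draw]
  -- iteration 3/3 --
  FD 19: (10,0) -> (29,0) [heading=0, draw]
  BK 14: (29,0) -> (15,0) [heading=0, draw]
]
RT 120: heading 0 -> 240
Final: pos=(15,0), heading=240, 6 segment(s) drawn
Waypoints (7 total):
(0, 0)
(19, 0)
(5, 0)
(24, 0)
(10, 0)
(29, 0)
(15, 0)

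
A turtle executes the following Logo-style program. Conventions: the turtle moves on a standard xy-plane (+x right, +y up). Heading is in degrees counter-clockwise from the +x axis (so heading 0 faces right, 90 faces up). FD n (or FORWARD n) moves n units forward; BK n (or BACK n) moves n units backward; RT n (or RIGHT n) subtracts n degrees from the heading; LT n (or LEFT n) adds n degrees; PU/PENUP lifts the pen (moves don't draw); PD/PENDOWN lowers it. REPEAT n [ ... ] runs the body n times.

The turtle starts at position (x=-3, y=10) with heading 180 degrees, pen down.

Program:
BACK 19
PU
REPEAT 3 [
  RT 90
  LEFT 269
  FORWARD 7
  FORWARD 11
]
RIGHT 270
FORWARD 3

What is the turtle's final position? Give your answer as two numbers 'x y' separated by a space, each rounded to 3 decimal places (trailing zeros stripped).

Executing turtle program step by step:
Start: pos=(-3,10), heading=180, pen down
BK 19: (-3,10) -> (16,10) [heading=180, draw]
PU: pen up
REPEAT 3 [
  -- iteration 1/3 --
  RT 90: heading 180 -> 90
  LT 269: heading 90 -> 359
  FD 7: (16,10) -> (22.999,9.878) [heading=359, move]
  FD 11: (22.999,9.878) -> (33.997,9.686) [heading=359, move]
  -- iteration 2/3 --
  RT 90: heading 359 -> 269
  LT 269: heading 269 -> 178
  FD 7: (33.997,9.686) -> (27.002,9.93) [heading=178, move]
  FD 11: (27.002,9.93) -> (16.008,10.314) [heading=178, move]
  -- iteration 3/3 --
  RT 90: heading 178 -> 88
  LT 269: heading 88 -> 357
  FD 7: (16.008,10.314) -> (22.999,9.948) [heading=357, move]
  FD 11: (22.999,9.948) -> (33.984,9.372) [heading=357, move]
]
RT 270: heading 357 -> 87
FD 3: (33.984,9.372) -> (34.141,12.368) [heading=87, move]
Final: pos=(34.141,12.368), heading=87, 1 segment(s) drawn

Answer: 34.141 12.368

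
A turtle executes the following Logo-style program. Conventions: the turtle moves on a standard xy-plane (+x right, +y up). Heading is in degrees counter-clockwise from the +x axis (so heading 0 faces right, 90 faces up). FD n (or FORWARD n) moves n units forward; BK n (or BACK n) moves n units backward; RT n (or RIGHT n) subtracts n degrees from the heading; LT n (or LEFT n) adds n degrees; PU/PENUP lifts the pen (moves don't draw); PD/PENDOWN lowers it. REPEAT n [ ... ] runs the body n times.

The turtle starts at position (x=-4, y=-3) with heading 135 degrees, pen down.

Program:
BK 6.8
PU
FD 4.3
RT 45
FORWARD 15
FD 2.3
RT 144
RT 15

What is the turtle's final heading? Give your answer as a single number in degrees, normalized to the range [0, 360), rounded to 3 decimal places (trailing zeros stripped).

Answer: 291

Derivation:
Executing turtle program step by step:
Start: pos=(-4,-3), heading=135, pen down
BK 6.8: (-4,-3) -> (0.808,-7.808) [heading=135, draw]
PU: pen up
FD 4.3: (0.808,-7.808) -> (-2.232,-4.768) [heading=135, move]
RT 45: heading 135 -> 90
FD 15: (-2.232,-4.768) -> (-2.232,10.232) [heading=90, move]
FD 2.3: (-2.232,10.232) -> (-2.232,12.532) [heading=90, move]
RT 144: heading 90 -> 306
RT 15: heading 306 -> 291
Final: pos=(-2.232,12.532), heading=291, 1 segment(s) drawn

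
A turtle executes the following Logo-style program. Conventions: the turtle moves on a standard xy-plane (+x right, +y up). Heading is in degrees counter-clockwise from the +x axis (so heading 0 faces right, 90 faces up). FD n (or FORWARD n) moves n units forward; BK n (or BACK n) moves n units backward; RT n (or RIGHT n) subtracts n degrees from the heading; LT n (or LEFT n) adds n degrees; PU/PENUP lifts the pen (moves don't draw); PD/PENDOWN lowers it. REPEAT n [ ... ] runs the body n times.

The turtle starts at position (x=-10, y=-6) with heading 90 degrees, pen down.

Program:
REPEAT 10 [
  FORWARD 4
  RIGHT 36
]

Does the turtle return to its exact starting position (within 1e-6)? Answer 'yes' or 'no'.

Executing turtle program step by step:
Start: pos=(-10,-6), heading=90, pen down
REPEAT 10 [
  -- iteration 1/10 --
  FD 4: (-10,-6) -> (-10,-2) [heading=90, draw]
  RT 36: heading 90 -> 54
  -- iteration 2/10 --
  FD 4: (-10,-2) -> (-7.649,1.236) [heading=54, draw]
  RT 36: heading 54 -> 18
  -- iteration 3/10 --
  FD 4: (-7.649,1.236) -> (-3.845,2.472) [heading=18, draw]
  RT 36: heading 18 -> 342
  -- iteration 4/10 --
  FD 4: (-3.845,2.472) -> (-0.04,1.236) [heading=342, draw]
  RT 36: heading 342 -> 306
  -- iteration 5/10 --
  FD 4: (-0.04,1.236) -> (2.311,-2) [heading=306, draw]
  RT 36: heading 306 -> 270
  -- iteration 6/10 --
  FD 4: (2.311,-2) -> (2.311,-6) [heading=270, draw]
  RT 36: heading 270 -> 234
  -- iteration 7/10 --
  FD 4: (2.311,-6) -> (-0.04,-9.236) [heading=234, draw]
  RT 36: heading 234 -> 198
  -- iteration 8/10 --
  FD 4: (-0.04,-9.236) -> (-3.845,-10.472) [heading=198, draw]
  RT 36: heading 198 -> 162
  -- iteration 9/10 --
  FD 4: (-3.845,-10.472) -> (-7.649,-9.236) [heading=162, draw]
  RT 36: heading 162 -> 126
  -- iteration 10/10 --
  FD 4: (-7.649,-9.236) -> (-10,-6) [heading=126, draw]
  RT 36: heading 126 -> 90
]
Final: pos=(-10,-6), heading=90, 10 segment(s) drawn

Start position: (-10, -6)
Final position: (-10, -6)
Distance = 0; < 1e-6 -> CLOSED

Answer: yes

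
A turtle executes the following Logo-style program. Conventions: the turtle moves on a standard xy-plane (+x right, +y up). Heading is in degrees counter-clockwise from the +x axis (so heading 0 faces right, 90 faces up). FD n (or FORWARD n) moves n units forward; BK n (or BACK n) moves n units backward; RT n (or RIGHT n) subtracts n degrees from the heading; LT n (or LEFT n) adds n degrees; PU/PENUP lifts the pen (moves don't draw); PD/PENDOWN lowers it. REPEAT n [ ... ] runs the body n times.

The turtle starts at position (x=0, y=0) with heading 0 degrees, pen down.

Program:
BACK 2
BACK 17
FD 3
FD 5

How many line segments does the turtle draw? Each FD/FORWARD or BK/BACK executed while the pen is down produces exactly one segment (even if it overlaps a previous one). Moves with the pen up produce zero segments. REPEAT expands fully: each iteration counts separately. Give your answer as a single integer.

Answer: 4

Derivation:
Executing turtle program step by step:
Start: pos=(0,0), heading=0, pen down
BK 2: (0,0) -> (-2,0) [heading=0, draw]
BK 17: (-2,0) -> (-19,0) [heading=0, draw]
FD 3: (-19,0) -> (-16,0) [heading=0, draw]
FD 5: (-16,0) -> (-11,0) [heading=0, draw]
Final: pos=(-11,0), heading=0, 4 segment(s) drawn
Segments drawn: 4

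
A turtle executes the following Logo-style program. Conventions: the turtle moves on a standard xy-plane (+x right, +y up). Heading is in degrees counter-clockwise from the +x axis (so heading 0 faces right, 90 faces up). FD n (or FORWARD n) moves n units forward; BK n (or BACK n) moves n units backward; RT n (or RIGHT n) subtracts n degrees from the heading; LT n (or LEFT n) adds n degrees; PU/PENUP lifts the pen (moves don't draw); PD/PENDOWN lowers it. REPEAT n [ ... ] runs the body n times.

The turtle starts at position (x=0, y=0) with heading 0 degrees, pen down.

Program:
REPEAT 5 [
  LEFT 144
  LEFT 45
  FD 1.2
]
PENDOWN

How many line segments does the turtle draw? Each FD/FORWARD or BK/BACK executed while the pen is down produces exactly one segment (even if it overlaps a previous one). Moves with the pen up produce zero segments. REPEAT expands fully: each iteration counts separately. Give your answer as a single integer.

Answer: 5

Derivation:
Executing turtle program step by step:
Start: pos=(0,0), heading=0, pen down
REPEAT 5 [
  -- iteration 1/5 --
  LT 144: heading 0 -> 144
  LT 45: heading 144 -> 189
  FD 1.2: (0,0) -> (-1.185,-0.188) [heading=189, draw]
  -- iteration 2/5 --
  LT 144: heading 189 -> 333
  LT 45: heading 333 -> 18
  FD 1.2: (-1.185,-0.188) -> (-0.044,0.183) [heading=18, draw]
  -- iteration 3/5 --
  LT 144: heading 18 -> 162
  LT 45: heading 162 -> 207
  FD 1.2: (-0.044,0.183) -> (-1.113,-0.362) [heading=207, draw]
  -- iteration 4/5 --
  LT 144: heading 207 -> 351
  LT 45: heading 351 -> 36
  FD 1.2: (-1.113,-0.362) -> (-0.142,0.344) [heading=36, draw]
  -- iteration 5/5 --
  LT 144: heading 36 -> 180
  LT 45: heading 180 -> 225
  FD 1.2: (-0.142,0.344) -> (-0.991,-0.505) [heading=225, draw]
]
PD: pen down
Final: pos=(-0.991,-0.505), heading=225, 5 segment(s) drawn
Segments drawn: 5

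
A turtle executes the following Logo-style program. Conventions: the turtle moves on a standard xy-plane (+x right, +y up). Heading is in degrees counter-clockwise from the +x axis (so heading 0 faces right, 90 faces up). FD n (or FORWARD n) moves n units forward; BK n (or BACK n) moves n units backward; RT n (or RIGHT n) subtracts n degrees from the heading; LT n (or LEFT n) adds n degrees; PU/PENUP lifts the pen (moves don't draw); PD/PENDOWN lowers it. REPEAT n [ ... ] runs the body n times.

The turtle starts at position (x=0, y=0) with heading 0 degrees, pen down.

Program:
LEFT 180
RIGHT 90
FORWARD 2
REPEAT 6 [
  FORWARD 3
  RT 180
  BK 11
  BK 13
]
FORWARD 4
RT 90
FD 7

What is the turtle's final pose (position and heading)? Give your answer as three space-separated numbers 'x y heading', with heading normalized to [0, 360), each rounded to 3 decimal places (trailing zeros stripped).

Executing turtle program step by step:
Start: pos=(0,0), heading=0, pen down
LT 180: heading 0 -> 180
RT 90: heading 180 -> 90
FD 2: (0,0) -> (0,2) [heading=90, draw]
REPEAT 6 [
  -- iteration 1/6 --
  FD 3: (0,2) -> (0,5) [heading=90, draw]
  RT 180: heading 90 -> 270
  BK 11: (0,5) -> (0,16) [heading=270, draw]
  BK 13: (0,16) -> (0,29) [heading=270, draw]
  -- iteration 2/6 --
  FD 3: (0,29) -> (0,26) [heading=270, draw]
  RT 180: heading 270 -> 90
  BK 11: (0,26) -> (0,15) [heading=90, draw]
  BK 13: (0,15) -> (0,2) [heading=90, draw]
  -- iteration 3/6 --
  FD 3: (0,2) -> (0,5) [heading=90, draw]
  RT 180: heading 90 -> 270
  BK 11: (0,5) -> (0,16) [heading=270, draw]
  BK 13: (0,16) -> (0,29) [heading=270, draw]
  -- iteration 4/6 --
  FD 3: (0,29) -> (0,26) [heading=270, draw]
  RT 180: heading 270 -> 90
  BK 11: (0,26) -> (0,15) [heading=90, draw]
  BK 13: (0,15) -> (0,2) [heading=90, draw]
  -- iteration 5/6 --
  FD 3: (0,2) -> (0,5) [heading=90, draw]
  RT 180: heading 90 -> 270
  BK 11: (0,5) -> (0,16) [heading=270, draw]
  BK 13: (0,16) -> (0,29) [heading=270, draw]
  -- iteration 6/6 --
  FD 3: (0,29) -> (0,26) [heading=270, draw]
  RT 180: heading 270 -> 90
  BK 11: (0,26) -> (0,15) [heading=90, draw]
  BK 13: (0,15) -> (0,2) [heading=90, draw]
]
FD 4: (0,2) -> (0,6) [heading=90, draw]
RT 90: heading 90 -> 0
FD 7: (0,6) -> (7,6) [heading=0, draw]
Final: pos=(7,6), heading=0, 21 segment(s) drawn

Answer: 7 6 0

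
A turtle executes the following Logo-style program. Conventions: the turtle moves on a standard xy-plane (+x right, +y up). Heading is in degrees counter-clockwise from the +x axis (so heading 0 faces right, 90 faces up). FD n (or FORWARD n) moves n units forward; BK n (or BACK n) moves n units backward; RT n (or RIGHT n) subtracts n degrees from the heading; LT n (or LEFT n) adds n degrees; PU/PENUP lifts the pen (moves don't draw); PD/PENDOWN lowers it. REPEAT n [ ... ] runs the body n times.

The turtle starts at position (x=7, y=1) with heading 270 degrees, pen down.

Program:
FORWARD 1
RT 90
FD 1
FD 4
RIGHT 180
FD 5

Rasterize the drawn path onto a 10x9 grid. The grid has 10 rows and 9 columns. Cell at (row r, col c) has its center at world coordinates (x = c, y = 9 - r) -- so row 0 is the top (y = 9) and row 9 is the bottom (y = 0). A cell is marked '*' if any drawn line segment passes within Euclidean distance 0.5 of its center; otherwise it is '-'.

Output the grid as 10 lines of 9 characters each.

Segment 0: (7,1) -> (7,0)
Segment 1: (7,0) -> (6,0)
Segment 2: (6,0) -> (2,0)
Segment 3: (2,0) -> (7,0)

Answer: ---------
---------
---------
---------
---------
---------
---------
---------
-------*-
--******-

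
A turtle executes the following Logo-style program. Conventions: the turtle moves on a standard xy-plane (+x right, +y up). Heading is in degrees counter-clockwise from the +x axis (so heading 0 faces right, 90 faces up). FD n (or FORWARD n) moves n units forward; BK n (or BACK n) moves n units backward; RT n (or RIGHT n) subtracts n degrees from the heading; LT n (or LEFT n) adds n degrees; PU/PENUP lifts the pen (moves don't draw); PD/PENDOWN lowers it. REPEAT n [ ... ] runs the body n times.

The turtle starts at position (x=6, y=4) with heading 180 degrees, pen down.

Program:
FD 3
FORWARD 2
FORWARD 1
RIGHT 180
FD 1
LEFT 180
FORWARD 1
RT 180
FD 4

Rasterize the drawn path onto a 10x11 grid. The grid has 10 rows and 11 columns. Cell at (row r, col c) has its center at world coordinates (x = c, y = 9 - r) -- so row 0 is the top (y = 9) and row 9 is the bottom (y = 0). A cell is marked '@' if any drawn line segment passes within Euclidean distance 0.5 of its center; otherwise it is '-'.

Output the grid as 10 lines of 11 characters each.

Answer: -----------
-----------
-----------
-----------
-----------
@@@@@@@----
-----------
-----------
-----------
-----------

Derivation:
Segment 0: (6,4) -> (3,4)
Segment 1: (3,4) -> (1,4)
Segment 2: (1,4) -> (0,4)
Segment 3: (0,4) -> (1,4)
Segment 4: (1,4) -> (0,4)
Segment 5: (0,4) -> (4,4)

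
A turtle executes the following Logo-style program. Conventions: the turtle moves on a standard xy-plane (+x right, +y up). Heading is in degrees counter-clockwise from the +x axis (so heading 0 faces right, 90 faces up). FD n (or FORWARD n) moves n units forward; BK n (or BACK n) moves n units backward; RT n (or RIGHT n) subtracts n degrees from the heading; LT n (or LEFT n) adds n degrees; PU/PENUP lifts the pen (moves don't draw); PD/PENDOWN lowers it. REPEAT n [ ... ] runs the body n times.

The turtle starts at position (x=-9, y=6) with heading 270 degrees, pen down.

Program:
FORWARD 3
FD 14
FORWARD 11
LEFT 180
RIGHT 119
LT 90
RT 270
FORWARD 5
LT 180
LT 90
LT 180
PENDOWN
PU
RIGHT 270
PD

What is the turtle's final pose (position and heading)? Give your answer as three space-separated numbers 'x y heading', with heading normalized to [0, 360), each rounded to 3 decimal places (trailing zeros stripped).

Executing turtle program step by step:
Start: pos=(-9,6), heading=270, pen down
FD 3: (-9,6) -> (-9,3) [heading=270, draw]
FD 14: (-9,3) -> (-9,-11) [heading=270, draw]
FD 11: (-9,-11) -> (-9,-22) [heading=270, draw]
LT 180: heading 270 -> 90
RT 119: heading 90 -> 331
LT 90: heading 331 -> 61
RT 270: heading 61 -> 151
FD 5: (-9,-22) -> (-13.373,-19.576) [heading=151, draw]
LT 180: heading 151 -> 331
LT 90: heading 331 -> 61
LT 180: heading 61 -> 241
PD: pen down
PU: pen up
RT 270: heading 241 -> 331
PD: pen down
Final: pos=(-13.373,-19.576), heading=331, 4 segment(s) drawn

Answer: -13.373 -19.576 331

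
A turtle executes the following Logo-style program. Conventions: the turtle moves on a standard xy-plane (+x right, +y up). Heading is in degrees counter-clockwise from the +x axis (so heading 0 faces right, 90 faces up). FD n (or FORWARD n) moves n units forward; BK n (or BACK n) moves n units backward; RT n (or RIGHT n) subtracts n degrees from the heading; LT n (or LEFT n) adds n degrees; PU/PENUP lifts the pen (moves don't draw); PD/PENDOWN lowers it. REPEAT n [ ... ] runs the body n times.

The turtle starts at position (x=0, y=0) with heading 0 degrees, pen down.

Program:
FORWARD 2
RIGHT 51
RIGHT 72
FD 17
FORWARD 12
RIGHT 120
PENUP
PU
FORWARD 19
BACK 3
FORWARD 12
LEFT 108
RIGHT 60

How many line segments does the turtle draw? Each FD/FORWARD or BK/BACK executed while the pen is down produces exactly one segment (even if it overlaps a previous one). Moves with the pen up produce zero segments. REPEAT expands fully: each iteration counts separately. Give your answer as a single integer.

Executing turtle program step by step:
Start: pos=(0,0), heading=0, pen down
FD 2: (0,0) -> (2,0) [heading=0, draw]
RT 51: heading 0 -> 309
RT 72: heading 309 -> 237
FD 17: (2,0) -> (-7.259,-14.257) [heading=237, draw]
FD 12: (-7.259,-14.257) -> (-13.795,-24.321) [heading=237, draw]
RT 120: heading 237 -> 117
PU: pen up
PU: pen up
FD 19: (-13.795,-24.321) -> (-22.42,-7.392) [heading=117, move]
BK 3: (-22.42,-7.392) -> (-21.058,-10.065) [heading=117, move]
FD 12: (-21.058,-10.065) -> (-26.506,0.627) [heading=117, move]
LT 108: heading 117 -> 225
RT 60: heading 225 -> 165
Final: pos=(-26.506,0.627), heading=165, 3 segment(s) drawn
Segments drawn: 3

Answer: 3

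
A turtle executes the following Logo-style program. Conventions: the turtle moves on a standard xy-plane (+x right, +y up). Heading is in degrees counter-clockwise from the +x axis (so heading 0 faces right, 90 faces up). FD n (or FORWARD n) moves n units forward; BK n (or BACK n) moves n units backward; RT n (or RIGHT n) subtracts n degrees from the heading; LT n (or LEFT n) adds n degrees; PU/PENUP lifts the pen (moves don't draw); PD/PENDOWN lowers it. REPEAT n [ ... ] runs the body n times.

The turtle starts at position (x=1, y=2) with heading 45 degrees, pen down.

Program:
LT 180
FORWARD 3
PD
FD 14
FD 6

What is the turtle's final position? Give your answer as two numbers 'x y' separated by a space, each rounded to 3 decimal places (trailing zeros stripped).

Answer: -15.263 -14.263

Derivation:
Executing turtle program step by step:
Start: pos=(1,2), heading=45, pen down
LT 180: heading 45 -> 225
FD 3: (1,2) -> (-1.121,-0.121) [heading=225, draw]
PD: pen down
FD 14: (-1.121,-0.121) -> (-11.021,-10.021) [heading=225, draw]
FD 6: (-11.021,-10.021) -> (-15.263,-14.263) [heading=225, draw]
Final: pos=(-15.263,-14.263), heading=225, 3 segment(s) drawn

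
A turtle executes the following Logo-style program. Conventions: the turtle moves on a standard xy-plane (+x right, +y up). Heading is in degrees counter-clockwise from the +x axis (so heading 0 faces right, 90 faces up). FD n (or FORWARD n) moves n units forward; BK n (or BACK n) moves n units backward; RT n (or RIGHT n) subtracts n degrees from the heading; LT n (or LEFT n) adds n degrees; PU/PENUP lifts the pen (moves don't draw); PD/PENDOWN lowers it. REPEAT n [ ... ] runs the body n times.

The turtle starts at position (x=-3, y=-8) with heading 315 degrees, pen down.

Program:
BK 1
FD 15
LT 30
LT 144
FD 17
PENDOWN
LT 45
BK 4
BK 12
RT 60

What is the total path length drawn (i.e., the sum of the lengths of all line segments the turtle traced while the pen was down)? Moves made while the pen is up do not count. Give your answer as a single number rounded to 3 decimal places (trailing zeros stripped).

Answer: 49

Derivation:
Executing turtle program step by step:
Start: pos=(-3,-8), heading=315, pen down
BK 1: (-3,-8) -> (-3.707,-7.293) [heading=315, draw]
FD 15: (-3.707,-7.293) -> (6.899,-17.899) [heading=315, draw]
LT 30: heading 315 -> 345
LT 144: heading 345 -> 129
FD 17: (6.899,-17.899) -> (-3.799,-4.688) [heading=129, draw]
PD: pen down
LT 45: heading 129 -> 174
BK 4: (-3.799,-4.688) -> (0.179,-5.106) [heading=174, draw]
BK 12: (0.179,-5.106) -> (12.113,-6.36) [heading=174, draw]
RT 60: heading 174 -> 114
Final: pos=(12.113,-6.36), heading=114, 5 segment(s) drawn

Segment lengths:
  seg 1: (-3,-8) -> (-3.707,-7.293), length = 1
  seg 2: (-3.707,-7.293) -> (6.899,-17.899), length = 15
  seg 3: (6.899,-17.899) -> (-3.799,-4.688), length = 17
  seg 4: (-3.799,-4.688) -> (0.179,-5.106), length = 4
  seg 5: (0.179,-5.106) -> (12.113,-6.36), length = 12
Total = 49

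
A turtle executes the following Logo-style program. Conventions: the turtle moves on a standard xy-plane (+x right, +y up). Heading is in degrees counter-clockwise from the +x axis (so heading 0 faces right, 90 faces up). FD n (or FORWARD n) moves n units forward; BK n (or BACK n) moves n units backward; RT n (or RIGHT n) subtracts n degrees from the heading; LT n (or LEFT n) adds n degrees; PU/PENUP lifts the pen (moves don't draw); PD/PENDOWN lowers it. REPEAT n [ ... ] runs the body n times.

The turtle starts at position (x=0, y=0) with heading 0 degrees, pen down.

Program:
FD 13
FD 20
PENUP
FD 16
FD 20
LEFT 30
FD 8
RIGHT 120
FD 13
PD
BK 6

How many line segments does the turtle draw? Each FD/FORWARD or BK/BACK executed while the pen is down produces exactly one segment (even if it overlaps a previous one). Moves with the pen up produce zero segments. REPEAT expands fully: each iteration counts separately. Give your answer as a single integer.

Executing turtle program step by step:
Start: pos=(0,0), heading=0, pen down
FD 13: (0,0) -> (13,0) [heading=0, draw]
FD 20: (13,0) -> (33,0) [heading=0, draw]
PU: pen up
FD 16: (33,0) -> (49,0) [heading=0, move]
FD 20: (49,0) -> (69,0) [heading=0, move]
LT 30: heading 0 -> 30
FD 8: (69,0) -> (75.928,4) [heading=30, move]
RT 120: heading 30 -> 270
FD 13: (75.928,4) -> (75.928,-9) [heading=270, move]
PD: pen down
BK 6: (75.928,-9) -> (75.928,-3) [heading=270, draw]
Final: pos=(75.928,-3), heading=270, 3 segment(s) drawn
Segments drawn: 3

Answer: 3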